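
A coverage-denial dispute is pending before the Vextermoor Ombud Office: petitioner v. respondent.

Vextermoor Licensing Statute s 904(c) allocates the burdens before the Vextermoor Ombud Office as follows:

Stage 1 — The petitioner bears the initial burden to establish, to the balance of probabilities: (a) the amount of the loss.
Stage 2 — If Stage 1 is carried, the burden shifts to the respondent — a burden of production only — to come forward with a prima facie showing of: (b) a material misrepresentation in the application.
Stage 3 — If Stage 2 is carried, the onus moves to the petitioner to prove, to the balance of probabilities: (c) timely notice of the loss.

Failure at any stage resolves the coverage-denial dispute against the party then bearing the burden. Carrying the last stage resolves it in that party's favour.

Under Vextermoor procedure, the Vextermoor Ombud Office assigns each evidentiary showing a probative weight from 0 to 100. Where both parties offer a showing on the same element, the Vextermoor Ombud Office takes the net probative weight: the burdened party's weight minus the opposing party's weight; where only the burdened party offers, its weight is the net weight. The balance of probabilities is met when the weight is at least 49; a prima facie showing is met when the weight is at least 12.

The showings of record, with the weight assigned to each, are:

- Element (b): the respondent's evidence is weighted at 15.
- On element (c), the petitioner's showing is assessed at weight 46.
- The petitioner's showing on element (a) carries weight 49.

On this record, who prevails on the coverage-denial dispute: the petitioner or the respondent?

respondent

Stage 1 (petitioner, the balance of probabilities, weight is at least 49): (a) 49 ≥ 49 — meets.
  Stage 1 carried; the burden shifts to the respondent.
Stage 2 (respondent, a prima facie showing, weight is at least 12): (b) 15 ≥ 12 — meets.
  Stage 2 is satisfied; the onus moves to the petitioner.
Stage 3 (petitioner, the balance of probabilities, weight is at least 49): (c) 46 < 49 — fails.
  Not every element is met, so the petitioner fails to carry Stage 3.
The analysis ends at Stage 3; the respondent prevails.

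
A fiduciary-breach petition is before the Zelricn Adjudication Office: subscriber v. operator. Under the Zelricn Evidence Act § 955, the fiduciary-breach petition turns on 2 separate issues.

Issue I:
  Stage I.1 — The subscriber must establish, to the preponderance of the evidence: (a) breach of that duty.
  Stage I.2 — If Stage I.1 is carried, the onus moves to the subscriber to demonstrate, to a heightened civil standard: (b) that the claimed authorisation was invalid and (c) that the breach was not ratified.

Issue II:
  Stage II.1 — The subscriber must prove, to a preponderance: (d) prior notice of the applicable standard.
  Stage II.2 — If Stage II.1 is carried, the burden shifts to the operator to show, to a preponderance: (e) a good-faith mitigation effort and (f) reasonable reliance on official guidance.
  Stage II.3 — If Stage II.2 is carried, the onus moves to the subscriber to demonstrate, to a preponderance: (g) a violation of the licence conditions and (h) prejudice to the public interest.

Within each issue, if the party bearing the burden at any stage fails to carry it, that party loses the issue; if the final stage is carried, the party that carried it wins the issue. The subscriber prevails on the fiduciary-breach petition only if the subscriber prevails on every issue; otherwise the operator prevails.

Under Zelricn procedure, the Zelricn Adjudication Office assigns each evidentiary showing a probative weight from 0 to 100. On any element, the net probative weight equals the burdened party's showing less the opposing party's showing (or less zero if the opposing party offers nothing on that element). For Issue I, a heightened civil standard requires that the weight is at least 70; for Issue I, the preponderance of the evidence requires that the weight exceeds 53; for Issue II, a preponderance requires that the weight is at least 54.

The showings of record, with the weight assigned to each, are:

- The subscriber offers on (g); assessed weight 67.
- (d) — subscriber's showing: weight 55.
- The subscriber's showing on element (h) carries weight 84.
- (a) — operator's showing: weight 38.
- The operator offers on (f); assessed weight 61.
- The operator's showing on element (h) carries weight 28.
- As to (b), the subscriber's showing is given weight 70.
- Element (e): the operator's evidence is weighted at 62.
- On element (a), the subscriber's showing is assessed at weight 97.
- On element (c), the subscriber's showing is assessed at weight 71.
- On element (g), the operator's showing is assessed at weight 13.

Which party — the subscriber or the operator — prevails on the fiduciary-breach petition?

subscriber

— Issue I —
Stage I.1 (subscriber, the preponderance of the evidence, weight exceeds 53): (a) net 97−38=59 > 53 — meets.
  Stage I.1 carried; the burden remains with the subscriber.
Stage I.2 (subscriber, a heightened civil standard, weight is at least 70): (b) 70 ≥ 70 — meets; (c) 71 ≥ 70 — meets.
  All elements met at the final stage.
Every stage carried; the subscriber prevails on this issue.
— Issue II —
Stage II.1 — burden on subscriber; standard: a preponderance (weight is at least 54).
    (d): 55 ≥ 54 [met]
  Stage II.1 carried; the burden shifts to the operator.
Stage II.2 — burden on operator; standard: a preponderance (weight is at least 54).
    (e): 62 ≥ 54 [met]
    (f): 61 ≥ 54 [met]
  Stage II.2 carried; the burden shifts to the subscriber.
Stage II.3 — burden on subscriber; standard: a preponderance (weight is at least 54).
    (g): 67 − 13 = 54 ≥ 54 [met]
    (h): 84 − 28 = 56 ≥ 54 [met]
  All elements met at the final stage.
With every stage satisfied, the subscriber prevails on this issue.
Per-issue: Issue I → subscriber; Issue II → subscriber. The subscriber must prevail on every issue; overall, the subscriber prevails.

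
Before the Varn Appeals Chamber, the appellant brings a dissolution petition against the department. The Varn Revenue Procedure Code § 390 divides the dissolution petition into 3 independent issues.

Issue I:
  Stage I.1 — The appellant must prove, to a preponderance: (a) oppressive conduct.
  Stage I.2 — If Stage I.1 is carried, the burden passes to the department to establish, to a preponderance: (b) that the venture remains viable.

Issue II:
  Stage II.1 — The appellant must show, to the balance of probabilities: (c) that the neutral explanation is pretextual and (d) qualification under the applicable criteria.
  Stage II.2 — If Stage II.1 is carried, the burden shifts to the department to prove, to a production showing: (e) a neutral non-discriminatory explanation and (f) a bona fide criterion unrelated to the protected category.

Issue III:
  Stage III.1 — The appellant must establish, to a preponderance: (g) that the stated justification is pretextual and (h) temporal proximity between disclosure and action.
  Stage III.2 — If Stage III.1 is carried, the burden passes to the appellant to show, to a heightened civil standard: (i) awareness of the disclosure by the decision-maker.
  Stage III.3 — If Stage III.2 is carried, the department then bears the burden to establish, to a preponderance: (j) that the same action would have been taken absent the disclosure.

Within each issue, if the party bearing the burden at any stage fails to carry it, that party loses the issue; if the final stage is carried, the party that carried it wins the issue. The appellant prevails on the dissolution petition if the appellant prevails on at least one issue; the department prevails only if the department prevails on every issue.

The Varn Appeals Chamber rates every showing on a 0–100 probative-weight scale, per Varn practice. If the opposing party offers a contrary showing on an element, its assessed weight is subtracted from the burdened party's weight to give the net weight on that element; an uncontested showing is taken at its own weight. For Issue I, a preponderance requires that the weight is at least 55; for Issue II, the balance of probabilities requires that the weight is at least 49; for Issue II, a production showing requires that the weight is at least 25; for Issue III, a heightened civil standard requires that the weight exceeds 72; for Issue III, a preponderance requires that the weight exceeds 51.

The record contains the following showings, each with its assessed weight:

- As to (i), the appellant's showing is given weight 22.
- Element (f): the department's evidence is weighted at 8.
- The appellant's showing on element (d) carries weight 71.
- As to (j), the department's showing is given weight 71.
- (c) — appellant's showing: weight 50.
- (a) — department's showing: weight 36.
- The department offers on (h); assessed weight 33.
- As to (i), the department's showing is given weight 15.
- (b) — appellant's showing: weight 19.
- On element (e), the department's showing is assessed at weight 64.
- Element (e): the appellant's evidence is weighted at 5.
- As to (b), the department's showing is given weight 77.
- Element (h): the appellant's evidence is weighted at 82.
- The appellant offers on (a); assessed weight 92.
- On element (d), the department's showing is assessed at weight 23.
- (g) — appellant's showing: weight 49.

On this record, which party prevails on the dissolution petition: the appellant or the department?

— Issue I —
Stage I.1 — burden on appellant; standard: a preponderance (weight is at least 55).
    (a): 92 − 36 = 56 ≥ 55 [met]
  Stage I.1 carried; the burden shifts to the department.
Stage I.2 — burden on department; standard: a preponderance (weight is at least 55).
    (b): 77 − 19 = 58 ≥ 55 [met]
  All elements met at the final stage.
Every stage carried; the department prevails on this issue.
— Issue II —
At Stage II.1 the appellant must meet the balance of probabilities (weight is at least 49): on (c) the weight is 50, which does reach 49, so (c) meets the standard; on (d) the weight is 71 less the opposing 23 gives net 48, < 49, so (d) does not meet the standard.
  The appellant does not carry Stage II.1.
So the department prevails on this issue.
— Issue III —
Stage III.1 (appellant, a preponderance, weight exceeds 51): (g) 49 ≤ 51 — fails; (h) net 82−33=49 ≤ 51 — fails.
  Stage III.1 not carried; the appellant fails its burden.
The department prevails on this issue.
Per-issue: Issue I → department; Issue II → department; Issue III → department. The appellant must prevail on at least one issue; overall, the department prevails.

department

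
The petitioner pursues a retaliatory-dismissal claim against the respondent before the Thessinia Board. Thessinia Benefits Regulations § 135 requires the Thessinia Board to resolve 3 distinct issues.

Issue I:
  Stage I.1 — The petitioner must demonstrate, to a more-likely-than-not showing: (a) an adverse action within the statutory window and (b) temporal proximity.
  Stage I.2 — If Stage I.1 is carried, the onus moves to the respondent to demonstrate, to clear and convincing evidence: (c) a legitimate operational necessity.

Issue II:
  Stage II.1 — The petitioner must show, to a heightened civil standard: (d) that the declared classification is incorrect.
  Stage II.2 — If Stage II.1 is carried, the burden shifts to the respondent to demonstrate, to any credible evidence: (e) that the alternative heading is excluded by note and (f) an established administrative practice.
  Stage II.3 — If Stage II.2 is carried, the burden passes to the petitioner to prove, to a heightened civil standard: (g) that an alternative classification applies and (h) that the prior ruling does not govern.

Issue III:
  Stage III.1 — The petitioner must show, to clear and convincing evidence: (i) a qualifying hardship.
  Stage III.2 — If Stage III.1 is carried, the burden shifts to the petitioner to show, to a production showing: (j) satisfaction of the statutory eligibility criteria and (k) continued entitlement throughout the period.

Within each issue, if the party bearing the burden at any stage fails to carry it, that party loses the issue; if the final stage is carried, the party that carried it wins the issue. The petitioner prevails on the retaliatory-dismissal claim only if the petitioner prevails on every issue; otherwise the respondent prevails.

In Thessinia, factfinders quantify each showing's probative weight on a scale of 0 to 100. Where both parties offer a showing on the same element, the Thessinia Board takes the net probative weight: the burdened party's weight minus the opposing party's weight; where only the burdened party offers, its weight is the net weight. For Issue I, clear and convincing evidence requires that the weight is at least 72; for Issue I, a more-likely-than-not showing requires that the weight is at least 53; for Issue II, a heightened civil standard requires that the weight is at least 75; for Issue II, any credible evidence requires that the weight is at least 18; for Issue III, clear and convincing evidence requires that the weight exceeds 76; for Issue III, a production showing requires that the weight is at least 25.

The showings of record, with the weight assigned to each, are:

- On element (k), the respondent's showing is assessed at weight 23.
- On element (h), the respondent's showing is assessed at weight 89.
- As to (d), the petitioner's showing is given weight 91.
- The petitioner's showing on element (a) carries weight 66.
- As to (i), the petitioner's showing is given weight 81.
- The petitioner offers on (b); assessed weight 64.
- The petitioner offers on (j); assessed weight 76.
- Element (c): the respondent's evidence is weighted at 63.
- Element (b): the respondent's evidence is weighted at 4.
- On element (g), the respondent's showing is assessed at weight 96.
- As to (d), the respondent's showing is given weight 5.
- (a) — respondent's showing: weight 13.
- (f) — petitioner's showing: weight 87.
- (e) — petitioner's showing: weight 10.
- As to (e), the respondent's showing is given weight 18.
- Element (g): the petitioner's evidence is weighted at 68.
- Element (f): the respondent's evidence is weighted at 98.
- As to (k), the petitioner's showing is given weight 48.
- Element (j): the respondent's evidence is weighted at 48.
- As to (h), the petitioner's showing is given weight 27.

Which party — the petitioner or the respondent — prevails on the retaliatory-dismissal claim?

petitioner

— Issue I —
Stage I.1 (petitioner, a more-likely-than-not showing, weight is at least 53): (a) net 66−13=53 ≥ 53 — meets; (b) net 64−4=60 ≥ 53 — meets.
  Stage I.1 is satisfied; the onus moves to the respondent.
Stage I.2 (respondent, clear and convincing evidence, weight is at least 72): (c) 63 < 72 — fails.
  Stage I.2 not carried; the respondent fails its burden.
The petitioner prevails on this issue.
— Issue II —
Stage II.1 (petitioner, a heightened civil standard, weight is at least 75): (d) net 91−5=86 ≥ 75 — meets.
  Stage II.1 is satisfied; the onus moves to the respondent.
Stage II.2 (respondent, any credible evidence, weight is at least 18): (e) net 18−10=8 < 18 — fails; (f) net 98−87=11 < 18 — fails.
  Not every element is met, so the respondent fails to carry Stage II.2.
The petitioner prevails on this issue.
— Issue III —
Stage III.1 — burden on petitioner; standard: clear and convincing evidence (weight exceeds 76).
    (i): 81 > 76 [met]
  All elements met. The petitioner retains the burden for Stage III.2.
Stage III.2 — burden on petitioner; standard: a production showing (weight is at least 25).
    (j): 76 − 48 = 28 ≥ 25 [met]
    (k): 48 − 23 = 25 ≥ 25 [met]
  All elements met at the final stage.
With every stage satisfied, the petitioner prevails on this issue.
Per-issue: Issue I → petitioner; Issue II → petitioner; Issue III → petitioner. The petitioner must prevail on every issue; overall, the petitioner prevails.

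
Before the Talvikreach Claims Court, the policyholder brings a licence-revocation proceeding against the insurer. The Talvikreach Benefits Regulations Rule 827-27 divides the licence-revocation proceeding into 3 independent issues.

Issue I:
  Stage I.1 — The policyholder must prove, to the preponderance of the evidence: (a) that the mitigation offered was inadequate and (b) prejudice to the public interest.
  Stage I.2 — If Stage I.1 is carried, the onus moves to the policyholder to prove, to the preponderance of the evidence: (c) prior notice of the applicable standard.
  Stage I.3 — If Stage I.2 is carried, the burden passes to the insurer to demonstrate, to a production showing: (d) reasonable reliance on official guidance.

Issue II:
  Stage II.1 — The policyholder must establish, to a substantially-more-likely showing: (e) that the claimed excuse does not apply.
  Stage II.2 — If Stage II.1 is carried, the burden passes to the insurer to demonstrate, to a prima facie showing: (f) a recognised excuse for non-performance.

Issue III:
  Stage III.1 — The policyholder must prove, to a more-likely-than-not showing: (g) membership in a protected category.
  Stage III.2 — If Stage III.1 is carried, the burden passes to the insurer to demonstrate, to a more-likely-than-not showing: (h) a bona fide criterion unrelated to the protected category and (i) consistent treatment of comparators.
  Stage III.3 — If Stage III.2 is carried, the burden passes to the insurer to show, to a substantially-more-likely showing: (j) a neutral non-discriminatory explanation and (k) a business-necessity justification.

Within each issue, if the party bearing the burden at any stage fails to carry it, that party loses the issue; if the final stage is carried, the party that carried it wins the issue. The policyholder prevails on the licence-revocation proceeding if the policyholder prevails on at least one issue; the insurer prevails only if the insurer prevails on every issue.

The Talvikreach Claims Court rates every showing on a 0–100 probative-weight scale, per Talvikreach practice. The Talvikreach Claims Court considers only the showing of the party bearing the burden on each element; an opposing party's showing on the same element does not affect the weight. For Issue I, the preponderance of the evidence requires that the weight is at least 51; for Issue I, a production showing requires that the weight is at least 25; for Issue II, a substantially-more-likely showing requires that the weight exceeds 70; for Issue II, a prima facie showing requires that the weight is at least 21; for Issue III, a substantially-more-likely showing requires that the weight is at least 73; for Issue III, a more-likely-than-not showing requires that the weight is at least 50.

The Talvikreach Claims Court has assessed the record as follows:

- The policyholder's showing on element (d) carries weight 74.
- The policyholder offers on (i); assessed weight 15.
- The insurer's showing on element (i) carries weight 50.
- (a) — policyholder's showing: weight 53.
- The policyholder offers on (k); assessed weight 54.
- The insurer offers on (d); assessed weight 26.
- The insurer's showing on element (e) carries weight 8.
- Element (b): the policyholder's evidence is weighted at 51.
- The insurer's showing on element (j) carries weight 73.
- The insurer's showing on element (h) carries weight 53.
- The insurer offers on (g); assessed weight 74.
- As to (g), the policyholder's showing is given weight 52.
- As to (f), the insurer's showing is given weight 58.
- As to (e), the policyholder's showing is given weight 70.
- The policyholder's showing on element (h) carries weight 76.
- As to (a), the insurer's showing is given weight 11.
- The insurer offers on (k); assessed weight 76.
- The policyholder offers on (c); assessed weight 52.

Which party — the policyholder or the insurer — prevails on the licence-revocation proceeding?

insurer

— Issue I —
Stage I.1 (policyholder, the preponderance of the evidence, weight is at least 51): (a) 53 (insurer's 11 disregarded) ≥ 51 — meets; (b) 51 ≥ 51 — meets.
  All elements met. The policyholder retains the burden for Stage I.2.
Stage I.2 (policyholder, the preponderance of the evidence, weight is at least 51): (c) 52 ≥ 51 — meets.
  All elements met. The burden passes to the insurer.
Stage I.3 (insurer, a production showing, weight is at least 25): (d) 26 (policyholder's 74 disregarded) ≥ 25 — meets.
  The insurer carries the last stage.
All stages carried — the insurer prevails on this issue.
— Issue II —
At Stage II.1 the policyholder must meet a substantially-more-likely showing (weight exceeds 70): on (e) the weight is 70 (the insurer's 8 is given no effect), which does not exceed 70, so (e) does not meet the standard.
  Not every element is met, so the policyholder fails to carry Stage II.1.
The insurer prevails on this issue.
— Issue III —
Stage III.1 — burden on policyholder; standard: a more-likely-than-not showing (weight is at least 50).
    (g): 52 (insurer's 74 disregarded) ≥ 50 [met]
  The policyholder carries Stage III.1; the insurer now bears the burden.
Stage III.2 — burden on insurer; standard: a more-likely-than-not showing (weight is at least 50).
    (h): 53 (policyholder's 76 disregarded) ≥ 50 [met]
    (i): 50 (policyholder's 15 disregarded) ≥ 50 [met]
  All elements met. The insurer retains the burden for Stage III.3.
Stage III.3 — burden on insurer; standard: a substantially-more-likely showing (weight is at least 73).
    (j): 73 ≥ 73 [met]
    (k): 76 (policyholder's 54 disregarded) ≥ 73 [met]
  Stage III.3 carried; the final stage is satisfied.
All stages carried — the insurer prevails on this issue.
Per-issue: Issue I → insurer; Issue II → insurer; Issue III → insurer. The policyholder must prevail on at least one issue; overall, the insurer prevails.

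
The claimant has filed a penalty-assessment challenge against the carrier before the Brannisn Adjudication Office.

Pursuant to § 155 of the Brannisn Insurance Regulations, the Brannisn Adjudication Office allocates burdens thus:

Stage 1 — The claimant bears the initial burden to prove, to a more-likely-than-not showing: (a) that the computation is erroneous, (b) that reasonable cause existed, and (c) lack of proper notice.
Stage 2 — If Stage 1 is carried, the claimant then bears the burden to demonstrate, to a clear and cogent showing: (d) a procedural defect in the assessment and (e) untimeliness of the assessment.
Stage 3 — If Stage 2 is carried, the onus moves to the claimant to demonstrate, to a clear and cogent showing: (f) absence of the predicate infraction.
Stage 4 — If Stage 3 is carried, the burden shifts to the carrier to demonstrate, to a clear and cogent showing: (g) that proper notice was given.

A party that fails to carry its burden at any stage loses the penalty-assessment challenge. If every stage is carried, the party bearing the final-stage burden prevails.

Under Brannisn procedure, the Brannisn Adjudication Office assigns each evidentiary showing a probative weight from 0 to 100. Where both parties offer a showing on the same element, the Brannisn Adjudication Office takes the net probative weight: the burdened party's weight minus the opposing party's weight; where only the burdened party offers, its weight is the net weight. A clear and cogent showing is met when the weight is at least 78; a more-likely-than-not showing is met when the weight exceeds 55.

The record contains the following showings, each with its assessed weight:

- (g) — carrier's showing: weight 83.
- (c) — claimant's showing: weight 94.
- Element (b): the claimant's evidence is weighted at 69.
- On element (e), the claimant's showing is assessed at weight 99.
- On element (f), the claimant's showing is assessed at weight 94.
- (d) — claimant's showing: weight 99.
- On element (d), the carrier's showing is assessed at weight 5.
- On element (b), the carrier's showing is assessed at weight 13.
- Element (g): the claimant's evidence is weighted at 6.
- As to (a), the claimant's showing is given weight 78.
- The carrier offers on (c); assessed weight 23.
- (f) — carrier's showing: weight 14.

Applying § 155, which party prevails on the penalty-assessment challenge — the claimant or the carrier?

Stage 1 — burden on claimant; standard: a more-likely-than-not showing (weight exceeds 55).
    (a): 78 > 55 [met]
    (b): 69 − 13 = 56 > 55 [met]
    (c): 94 − 23 = 71 > 55 [met]
  All elements met. The claimant retains the burden for Stage 2.
Stage 2 — burden on claimant; standard: a clear and cogent showing (weight is at least 78).
    (d): 99 − 5 = 94 ≥ 78 [met]
    (e): 99 ≥ 78 [met]
  Stage 2 is satisfied; the claimant continues to bear the burden.
Stage 3 — burden on claimant; standard: a clear and cogent showing (weight is at least 78).
    (f): 94 − 14 = 80 ≥ 78 [met]
  The claimant carries Stage 3; the carrier now bears the burden.
Stage 4 — burden on carrier; standard: a clear and cogent showing (weight is at least 78).
    (g): 83 − 6 = 77 < 78 [not met]
  Stage 4 not carried; the carrier fails its burden.
The claimant prevails.

claimant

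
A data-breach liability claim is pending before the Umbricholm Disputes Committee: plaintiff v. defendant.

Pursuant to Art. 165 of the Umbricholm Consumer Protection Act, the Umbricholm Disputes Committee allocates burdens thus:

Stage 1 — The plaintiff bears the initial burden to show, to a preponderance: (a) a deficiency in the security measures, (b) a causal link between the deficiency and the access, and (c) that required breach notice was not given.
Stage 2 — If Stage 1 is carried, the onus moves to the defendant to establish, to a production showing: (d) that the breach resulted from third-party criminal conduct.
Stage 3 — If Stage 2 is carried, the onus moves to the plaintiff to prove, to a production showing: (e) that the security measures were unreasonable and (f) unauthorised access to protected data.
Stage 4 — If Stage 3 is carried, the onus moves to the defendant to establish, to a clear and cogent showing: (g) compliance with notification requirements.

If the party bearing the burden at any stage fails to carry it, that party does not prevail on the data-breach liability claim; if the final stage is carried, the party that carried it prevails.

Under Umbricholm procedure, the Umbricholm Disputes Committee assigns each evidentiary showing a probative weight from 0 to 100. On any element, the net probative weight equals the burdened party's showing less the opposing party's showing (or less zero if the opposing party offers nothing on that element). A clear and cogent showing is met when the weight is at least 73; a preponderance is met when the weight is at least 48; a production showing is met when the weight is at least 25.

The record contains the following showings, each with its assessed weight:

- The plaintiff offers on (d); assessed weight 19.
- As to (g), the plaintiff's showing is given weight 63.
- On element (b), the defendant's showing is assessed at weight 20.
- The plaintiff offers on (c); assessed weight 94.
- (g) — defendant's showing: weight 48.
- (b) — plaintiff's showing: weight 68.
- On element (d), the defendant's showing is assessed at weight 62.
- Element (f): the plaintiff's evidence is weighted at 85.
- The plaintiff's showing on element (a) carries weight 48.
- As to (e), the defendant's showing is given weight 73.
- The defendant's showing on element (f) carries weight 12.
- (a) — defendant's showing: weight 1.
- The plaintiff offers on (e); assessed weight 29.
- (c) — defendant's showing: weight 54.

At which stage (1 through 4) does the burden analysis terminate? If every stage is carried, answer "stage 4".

Stage 1 (plaintiff, a preponderance, weight is at least 48): (a) net 48−1=47 < 48 — fails; (b) net 68−20=48 ≥ 48 — meets; (c) net 94−54=40 < 48 — fails.
  Not every element is met, so the plaintiff fails to carry Stage 1.
The analysis ends at Stage 1; the defendant prevails.

stage 1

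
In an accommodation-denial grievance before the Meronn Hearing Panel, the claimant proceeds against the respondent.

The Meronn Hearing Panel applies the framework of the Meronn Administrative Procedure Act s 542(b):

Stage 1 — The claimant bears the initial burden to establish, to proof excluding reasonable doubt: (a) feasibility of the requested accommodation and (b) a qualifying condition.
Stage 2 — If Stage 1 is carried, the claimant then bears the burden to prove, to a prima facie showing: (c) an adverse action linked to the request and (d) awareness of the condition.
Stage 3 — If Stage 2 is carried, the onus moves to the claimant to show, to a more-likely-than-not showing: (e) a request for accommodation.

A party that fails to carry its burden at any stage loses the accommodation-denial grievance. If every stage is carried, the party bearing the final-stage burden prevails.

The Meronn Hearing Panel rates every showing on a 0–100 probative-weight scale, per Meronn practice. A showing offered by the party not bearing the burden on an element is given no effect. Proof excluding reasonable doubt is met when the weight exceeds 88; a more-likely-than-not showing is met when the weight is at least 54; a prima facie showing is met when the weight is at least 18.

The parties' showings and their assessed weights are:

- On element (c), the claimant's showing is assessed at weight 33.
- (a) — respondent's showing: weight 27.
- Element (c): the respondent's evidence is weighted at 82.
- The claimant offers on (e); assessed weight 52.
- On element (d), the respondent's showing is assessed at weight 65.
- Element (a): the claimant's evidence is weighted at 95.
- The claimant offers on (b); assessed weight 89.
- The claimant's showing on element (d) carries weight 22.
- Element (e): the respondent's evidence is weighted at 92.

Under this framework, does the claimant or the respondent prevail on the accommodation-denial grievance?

Stage 1 — burden on claimant; standard: proof excluding reasonable doubt (weight exceeds 88).
    (a): 95 (respondent's 27 disregarded) > 88 [met]
    (b): 89 > 88 [met]
  Stage 1 carried; the burden remains with the claimant.
Stage 2 — burden on claimant; standard: a prima facie showing (weight is at least 18).
    (c): 33 (respondent's 82 disregarded) ≥ 18 [met]
    (d): 22 (respondent's 65 disregarded) ≥ 18 [met]
  Stage 2 carried; the burden remains with the claimant.
Stage 3 — burden on claimant; standard: a more-likely-than-not showing (weight is at least 54).
    (e): 52 (respondent's 92 disregarded) < 54 [not met]
  The claimant does not carry Stage 3.
So the respondent prevails.

respondent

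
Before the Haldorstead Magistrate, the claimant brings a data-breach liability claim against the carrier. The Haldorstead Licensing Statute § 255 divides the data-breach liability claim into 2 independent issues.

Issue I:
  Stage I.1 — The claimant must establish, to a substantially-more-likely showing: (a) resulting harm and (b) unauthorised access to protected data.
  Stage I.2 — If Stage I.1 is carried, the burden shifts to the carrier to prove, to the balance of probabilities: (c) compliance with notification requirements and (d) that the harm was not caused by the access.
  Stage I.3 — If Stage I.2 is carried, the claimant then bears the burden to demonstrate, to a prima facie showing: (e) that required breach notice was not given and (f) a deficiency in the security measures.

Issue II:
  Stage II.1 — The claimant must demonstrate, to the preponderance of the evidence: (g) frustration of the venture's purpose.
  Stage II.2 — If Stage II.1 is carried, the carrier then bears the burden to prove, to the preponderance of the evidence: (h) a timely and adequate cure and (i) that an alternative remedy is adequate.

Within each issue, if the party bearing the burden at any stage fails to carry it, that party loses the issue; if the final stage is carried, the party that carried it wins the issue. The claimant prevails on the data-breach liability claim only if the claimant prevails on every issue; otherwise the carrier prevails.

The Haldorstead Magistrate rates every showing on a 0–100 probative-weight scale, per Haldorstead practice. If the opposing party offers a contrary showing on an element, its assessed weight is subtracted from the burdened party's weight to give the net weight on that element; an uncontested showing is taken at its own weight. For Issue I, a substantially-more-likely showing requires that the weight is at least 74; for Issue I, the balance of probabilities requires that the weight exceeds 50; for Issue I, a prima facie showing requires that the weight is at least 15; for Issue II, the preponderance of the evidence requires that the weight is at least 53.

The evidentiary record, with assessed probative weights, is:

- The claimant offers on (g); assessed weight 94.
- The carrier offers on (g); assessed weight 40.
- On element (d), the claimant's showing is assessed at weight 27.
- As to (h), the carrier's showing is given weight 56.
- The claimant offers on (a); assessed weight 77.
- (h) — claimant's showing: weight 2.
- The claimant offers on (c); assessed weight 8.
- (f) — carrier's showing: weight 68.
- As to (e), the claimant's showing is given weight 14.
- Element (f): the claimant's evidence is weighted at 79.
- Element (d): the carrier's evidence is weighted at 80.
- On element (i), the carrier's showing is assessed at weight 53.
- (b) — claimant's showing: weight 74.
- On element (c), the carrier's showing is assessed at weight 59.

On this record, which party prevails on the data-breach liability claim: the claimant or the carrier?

— Issue I —
Stage I.1 — burden on claimant; standard: a substantially-more-likely showing (weight is at least 74).
    (a): 77 ≥ 74 [met]
    (b): 74 ≥ 74 [met]
  The claimant carries Stage I.1; the carrier now bears the burden.
Stage I.2 — burden on carrier; standard: the balance of probabilities (weight exceeds 50).
    (c): 59 − 8 = 51 > 50 [met]
    (d): 80 − 27 = 53 > 50 [met]
  Stage I.2 is satisfied; the onus moves to the claimant.
Stage I.3 — burden on claimant; standard: a prima facie showing (weight is at least 15).
    (e): 14 < 15 [not met]
    (f): 79 − 68 = 11 < 15 [not met]
  Not every element is met, so the claimant fails to carry Stage I.3.
The carrier prevails on this issue.
— Issue II —
Stage II.1 (claimant, the preponderance of the evidence, weight is at least 53): (g) net 94−40=54 ≥ 53 — meets.
  All elements met. The burden passes to the carrier.
Stage II.2 (carrier, the preponderance of the evidence, weight is at least 53): (h) net 56−2=54 ≥ 53 — meets; (i) 53 ≥ 53 — meets.
  Stage II.2 carried; the final stage is satisfied.
With every stage satisfied, the carrier prevails on this issue.
Per-issue: Issue I → carrier; Issue II → carrier. The claimant must prevail on every issue; overall, the carrier prevails.

carrier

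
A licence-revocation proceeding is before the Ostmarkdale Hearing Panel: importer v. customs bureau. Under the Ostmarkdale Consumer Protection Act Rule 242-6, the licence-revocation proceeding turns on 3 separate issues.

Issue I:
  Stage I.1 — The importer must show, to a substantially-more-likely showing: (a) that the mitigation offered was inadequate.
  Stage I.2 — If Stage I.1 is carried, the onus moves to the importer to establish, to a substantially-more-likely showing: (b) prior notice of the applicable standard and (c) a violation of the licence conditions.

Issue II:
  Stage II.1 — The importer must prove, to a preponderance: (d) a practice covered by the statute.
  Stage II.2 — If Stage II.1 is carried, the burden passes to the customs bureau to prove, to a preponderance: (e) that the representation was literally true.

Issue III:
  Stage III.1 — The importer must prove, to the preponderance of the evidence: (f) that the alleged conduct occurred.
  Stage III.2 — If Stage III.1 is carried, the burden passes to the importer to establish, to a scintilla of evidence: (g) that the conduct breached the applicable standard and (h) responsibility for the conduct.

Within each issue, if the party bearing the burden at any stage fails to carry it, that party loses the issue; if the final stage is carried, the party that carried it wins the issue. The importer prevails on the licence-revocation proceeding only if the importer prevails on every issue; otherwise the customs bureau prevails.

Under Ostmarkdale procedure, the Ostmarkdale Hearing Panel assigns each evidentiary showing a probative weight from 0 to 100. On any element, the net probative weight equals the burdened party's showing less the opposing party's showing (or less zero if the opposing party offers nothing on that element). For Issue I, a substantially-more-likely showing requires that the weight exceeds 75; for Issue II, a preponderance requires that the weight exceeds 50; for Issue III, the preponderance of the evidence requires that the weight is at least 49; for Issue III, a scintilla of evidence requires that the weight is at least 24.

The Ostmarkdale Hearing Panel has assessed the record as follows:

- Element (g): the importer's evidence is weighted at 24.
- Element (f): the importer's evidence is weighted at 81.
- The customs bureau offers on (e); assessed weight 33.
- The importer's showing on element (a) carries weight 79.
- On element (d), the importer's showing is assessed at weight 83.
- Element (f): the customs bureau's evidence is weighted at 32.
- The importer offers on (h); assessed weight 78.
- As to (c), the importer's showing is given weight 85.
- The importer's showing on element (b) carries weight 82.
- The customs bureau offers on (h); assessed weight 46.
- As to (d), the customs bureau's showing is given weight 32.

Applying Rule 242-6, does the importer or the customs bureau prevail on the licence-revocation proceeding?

— Issue I —
Stage I.1 (importer, a substantially-more-likely showing, weight exceeds 75): (a) 79 > 75 — meets.
  Stage I.1 is satisfied; the importer continues to bear the burden.
Stage I.2 (importer, a substantially-more-likely showing, weight exceeds 75): (b) 82 > 75 — meets; (c) 85 > 75 — meets.
  Stage I.2 carried; the final stage is satisfied.
All stages carried — the importer prevails on this issue.
— Issue II —
Stage II.1 — burden on importer; standard: a preponderance (weight exceeds 50).
    (d): 83 − 32 = 51 > 50 [met]
  Stage II.1 is satisfied; the onus moves to the customs bureau.
Stage II.2 — burden on customs bureau; standard: a preponderance (weight exceeds 50).
    (e): 33 ≤ 50 [not met]
  Stage II.2 not carried; the customs bureau fails its burden.
The analysis ends at Stage II.2; the importer prevails on this issue.
— Issue III —
Stage III.1 (importer, the preponderance of the evidence, weight is at least 49): (f) net 81−32=49 ≥ 49 — meets.
  Stage III.1 carried; the burden remains with the importer.
Stage III.2 (importer, a scintilla of evidence, weight is at least 24): (g) 24 ≥ 24 — meets; (h) net 78−46=32 ≥ 24 — meets.
  All elements met at the final stage.
Every stage carried; the importer prevails on this issue.
Per-issue: Issue I → importer; Issue II → importer; Issue III → importer. The importer must prevail on every issue; overall, the importer prevails.

importer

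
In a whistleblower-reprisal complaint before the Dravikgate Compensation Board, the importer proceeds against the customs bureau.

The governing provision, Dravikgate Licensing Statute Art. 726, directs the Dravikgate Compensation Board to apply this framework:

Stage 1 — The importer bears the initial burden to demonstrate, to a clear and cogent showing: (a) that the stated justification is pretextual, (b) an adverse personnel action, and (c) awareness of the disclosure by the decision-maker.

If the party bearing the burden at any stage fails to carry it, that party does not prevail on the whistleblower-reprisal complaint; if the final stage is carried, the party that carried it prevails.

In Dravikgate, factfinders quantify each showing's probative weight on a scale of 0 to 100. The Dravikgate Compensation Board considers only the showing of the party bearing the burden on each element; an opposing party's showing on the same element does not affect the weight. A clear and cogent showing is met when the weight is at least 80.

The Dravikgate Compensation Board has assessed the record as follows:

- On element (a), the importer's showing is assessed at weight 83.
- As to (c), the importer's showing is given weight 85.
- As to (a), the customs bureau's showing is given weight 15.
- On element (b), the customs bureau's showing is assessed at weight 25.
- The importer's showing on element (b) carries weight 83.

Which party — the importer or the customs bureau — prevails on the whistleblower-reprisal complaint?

importer

Stage 1 — burden on importer; standard: a clear and cogent showing (weight is at least 80).
    (a): 83 (customs bureau's 15 disregarded) ≥ 80 [met]
    (b): 83 (customs bureau's 25 disregarded) ≥ 80 [met]
    (c): 85 ≥ 80 [met]
  The importer carries the last stage.
Every stage carried; the importer prevails.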